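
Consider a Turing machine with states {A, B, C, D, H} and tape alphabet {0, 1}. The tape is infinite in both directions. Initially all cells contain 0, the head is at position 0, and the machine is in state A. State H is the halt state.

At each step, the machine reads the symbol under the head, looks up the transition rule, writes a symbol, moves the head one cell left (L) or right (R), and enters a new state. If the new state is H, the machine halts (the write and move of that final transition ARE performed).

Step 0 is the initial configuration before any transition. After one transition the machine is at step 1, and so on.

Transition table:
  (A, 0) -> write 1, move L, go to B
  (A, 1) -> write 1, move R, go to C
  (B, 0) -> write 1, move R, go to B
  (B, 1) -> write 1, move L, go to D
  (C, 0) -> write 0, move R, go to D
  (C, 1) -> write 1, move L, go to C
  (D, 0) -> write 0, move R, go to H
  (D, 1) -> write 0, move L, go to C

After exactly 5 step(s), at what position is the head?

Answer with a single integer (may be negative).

Answer: -1

Derivation:
Step 1: in state A at pos 0, read 0 -> (A,0)->write 1,move L,goto B. Now: state=B, head=-1, tape[-2..1]=0010 (head:  ^)
Step 2: in state B at pos -1, read 0 -> (B,0)->write 1,move R,goto B. Now: state=B, head=0, tape[-2..1]=0110 (head:   ^)
Step 3: in state B at pos 0, read 1 -> (B,1)->write 1,move L,goto D. Now: state=D, head=-1, tape[-2..1]=0110 (head:  ^)
Step 4: in state D at pos -1, read 1 -> (D,1)->write 0,move L,goto C. Now: state=C, head=-2, tape[-3..1]=00010 (head:  ^)
Step 5: in state C at pos -2, read 0 -> (C,0)->write 0,move R,goto D. Now: state=D, head=-1, tape[-3..1]=00010 (head:   ^)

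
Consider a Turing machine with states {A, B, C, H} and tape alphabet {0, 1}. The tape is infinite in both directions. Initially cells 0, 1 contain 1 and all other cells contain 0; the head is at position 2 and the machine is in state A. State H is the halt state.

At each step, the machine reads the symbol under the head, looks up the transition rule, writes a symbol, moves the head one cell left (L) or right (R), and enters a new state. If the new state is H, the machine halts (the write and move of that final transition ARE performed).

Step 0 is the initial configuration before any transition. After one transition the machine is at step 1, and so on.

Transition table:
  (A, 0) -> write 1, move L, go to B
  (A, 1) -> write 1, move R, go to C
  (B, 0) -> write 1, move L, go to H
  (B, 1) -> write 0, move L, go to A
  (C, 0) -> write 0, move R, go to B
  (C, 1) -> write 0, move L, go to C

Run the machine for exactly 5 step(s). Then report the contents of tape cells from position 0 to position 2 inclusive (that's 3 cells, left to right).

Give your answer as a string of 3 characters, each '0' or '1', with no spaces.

Step 1: in state A at pos 2, read 0 -> (A,0)->write 1,move L,goto B. Now: state=B, head=1, tape[-1..3]=01110 (head:   ^)
Step 2: in state B at pos 1, read 1 -> (B,1)->write 0,move L,goto A. Now: state=A, head=0, tape[-1..3]=01010 (head:  ^)
Step 3: in state A at pos 0, read 1 -> (A,1)->write 1,move R,goto C. Now: state=C, head=1, tape[-1..3]=01010 (head:   ^)
Step 4: in state C at pos 1, read 0 -> (C,0)->write 0,move R,goto B. Now: state=B, head=2, tape[-1..3]=01010 (head:    ^)
Step 5: in state B at pos 2, read 1 -> (B,1)->write 0,move L,goto A. Now: state=A, head=1, tape[-1..3]=01000 (head:   ^)

Answer: 100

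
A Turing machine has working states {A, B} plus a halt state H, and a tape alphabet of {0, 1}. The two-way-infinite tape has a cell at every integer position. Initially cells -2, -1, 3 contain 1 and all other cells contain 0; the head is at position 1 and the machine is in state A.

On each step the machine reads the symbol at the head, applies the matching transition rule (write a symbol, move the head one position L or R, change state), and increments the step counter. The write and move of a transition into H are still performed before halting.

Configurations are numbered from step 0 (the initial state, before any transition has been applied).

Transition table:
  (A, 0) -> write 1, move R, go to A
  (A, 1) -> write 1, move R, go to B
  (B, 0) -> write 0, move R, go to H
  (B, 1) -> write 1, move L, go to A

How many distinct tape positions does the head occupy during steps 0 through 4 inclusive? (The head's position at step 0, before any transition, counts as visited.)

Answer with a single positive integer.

Step 1: in state A at pos 1, read 0 -> (A,0)->write 1,move R,goto A. Now: state=A, head=2, tape[-3..4]=01101010 (head:      ^)
Step 2: in state A at pos 2, read 0 -> (A,0)->write 1,move R,goto A. Now: state=A, head=3, tape[-3..4]=01101110 (head:       ^)
Step 3: in state A at pos 3, read 1 -> (A,1)->write 1,move R,goto B. Now: state=B, head=4, tape[-3..5]=011011100 (head:        ^)
Step 4: in state B at pos 4, read 0 -> (B,0)->write 0,move R,goto H. Now: state=H, head=5, tape[-3..6]=0110111000 (head:         ^)
Head positions at steps 0..4: starting at 1, distinct positions visited = {1, 2, 3, 4, 5} -> 5 position(s)

Answer: 5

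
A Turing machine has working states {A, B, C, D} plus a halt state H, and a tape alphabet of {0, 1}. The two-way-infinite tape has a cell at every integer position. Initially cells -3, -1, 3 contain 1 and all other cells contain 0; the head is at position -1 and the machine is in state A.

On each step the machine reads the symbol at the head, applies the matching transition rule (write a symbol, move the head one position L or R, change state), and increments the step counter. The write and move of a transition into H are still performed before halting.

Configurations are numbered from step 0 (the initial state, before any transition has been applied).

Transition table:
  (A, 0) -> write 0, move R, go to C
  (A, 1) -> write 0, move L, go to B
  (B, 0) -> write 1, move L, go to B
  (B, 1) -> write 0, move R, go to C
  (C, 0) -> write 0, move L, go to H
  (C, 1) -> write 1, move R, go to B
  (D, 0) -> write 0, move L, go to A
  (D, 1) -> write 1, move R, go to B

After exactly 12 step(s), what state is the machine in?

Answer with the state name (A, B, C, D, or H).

Step 1: in state A at pos -1, read 1 -> (A,1)->write 0,move L,goto B. Now: state=B, head=-2, tape[-4..4]=010000010 (head:   ^)
Step 2: in state B at pos -2, read 0 -> (B,0)->write 1,move L,goto B. Now: state=B, head=-3, tape[-4..4]=011000010 (head:  ^)
Step 3: in state B at pos -3, read 1 -> (B,1)->write 0,move R,goto C. Now: state=C, head=-2, tape[-4..4]=001000010 (head:   ^)
Step 4: in state C at pos -2, read 1 -> (C,1)->write 1,move R,goto B. Now: state=B, head=-1, tape[-4..4]=001000010 (head:    ^)
Step 5: in state B at pos -1, read 0 -> (B,0)->write 1,move L,goto B. Now: state=B, head=-2, tape[-4..4]=001100010 (head:   ^)
Step 6: in state B at pos -2, read 1 -> (B,1)->write 0,move R,goto C. Now: state=C, head=-1, tape[-4..4]=000100010 (head:    ^)
Step 7: in state C at pos -1, read 1 -> (C,1)->write 1,move R,goto B. Now: state=B, head=0, tape[-4..4]=000100010 (head:     ^)
Step 8: in state B at pos 0, read 0 -> (B,0)->write 1,move L,goto B. Now: state=B, head=-1, tape[-4..4]=000110010 (head:    ^)
Step 9: in state B at pos -1, read 1 -> (B,1)->write 0,move R,goto C. Now: state=C, head=0, tape[-4..4]=000010010 (head:     ^)
Step 10: in state C at pos 0, read 1 -> (C,1)->write 1,move R,goto B. Now: state=B, head=1, tape[-4..4]=000010010 (head:      ^)
Step 11: in state B at pos 1, read 0 -> (B,0)->write 1,move L,goto B. Now: state=B, head=0, tape[-4..4]=000011010 (head:     ^)
Step 12: in state B at pos 0, read 1 -> (B,1)->write 0,move R,goto C. Now: state=C, head=1, tape[-4..4]=000001010 (head:      ^)

Answer: C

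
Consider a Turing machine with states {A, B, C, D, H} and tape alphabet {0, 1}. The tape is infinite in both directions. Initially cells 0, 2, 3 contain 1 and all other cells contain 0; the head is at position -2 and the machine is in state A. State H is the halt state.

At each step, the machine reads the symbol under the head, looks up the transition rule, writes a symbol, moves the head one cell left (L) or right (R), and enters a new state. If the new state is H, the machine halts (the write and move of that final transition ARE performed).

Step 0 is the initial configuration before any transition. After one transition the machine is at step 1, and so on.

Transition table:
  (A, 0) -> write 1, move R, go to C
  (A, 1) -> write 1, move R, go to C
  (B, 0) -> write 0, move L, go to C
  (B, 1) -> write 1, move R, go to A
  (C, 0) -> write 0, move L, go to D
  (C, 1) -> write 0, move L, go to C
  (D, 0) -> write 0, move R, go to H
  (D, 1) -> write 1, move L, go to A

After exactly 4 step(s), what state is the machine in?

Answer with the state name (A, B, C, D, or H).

Answer: C

Derivation:
Step 1: in state A at pos -2, read 0 -> (A,0)->write 1,move R,goto C. Now: state=C, head=-1, tape[-3..4]=01010110 (head:   ^)
Step 2: in state C at pos -1, read 0 -> (C,0)->write 0,move L,goto D. Now: state=D, head=-2, tape[-3..4]=01010110 (head:  ^)
Step 3: in state D at pos -2, read 1 -> (D,1)->write 1,move L,goto A. Now: state=A, head=-3, tape[-4..4]=001010110 (head:  ^)
Step 4: in state A at pos -3, read 0 -> (A,0)->write 1,move R,goto C. Now: state=C, head=-2, tape[-4..4]=011010110 (head:   ^)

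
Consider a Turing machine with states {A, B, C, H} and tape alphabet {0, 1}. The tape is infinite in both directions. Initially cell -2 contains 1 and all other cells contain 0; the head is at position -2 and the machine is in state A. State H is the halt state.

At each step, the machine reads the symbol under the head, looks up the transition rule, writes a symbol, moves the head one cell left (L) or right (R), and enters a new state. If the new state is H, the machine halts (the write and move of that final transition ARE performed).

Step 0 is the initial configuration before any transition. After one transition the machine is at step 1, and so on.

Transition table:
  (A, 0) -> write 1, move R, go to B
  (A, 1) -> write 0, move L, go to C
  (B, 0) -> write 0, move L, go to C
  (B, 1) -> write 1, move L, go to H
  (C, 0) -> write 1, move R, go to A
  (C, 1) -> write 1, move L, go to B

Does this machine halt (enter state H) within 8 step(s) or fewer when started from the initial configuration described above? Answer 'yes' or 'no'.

Step 1: in state A at pos -2, read 1 -> (A,1)->write 0,move L,goto C. Now: state=C, head=-3, tape[-4..-1]=0000 (head:  ^)
Step 2: in state C at pos -3, read 0 -> (C,0)->write 1,move R,goto A. Now: state=A, head=-2, tape[-4..-1]=0100 (head:   ^)
Step 3: in state A at pos -2, read 0 -> (A,0)->write 1,move R,goto B. Now: state=B, head=-1, tape[-4..0]=01100 (head:    ^)
Step 4: in state B at pos -1, read 0 -> (B,0)->write 0,move L,goto C. Now: state=C, head=-2, tape[-4..0]=01100 (head:   ^)
Step 5: in state C at pos -2, read 1 -> (C,1)->write 1,move L,goto B. Now: state=B, head=-3, tape[-4..0]=01100 (head:  ^)
Step 6: in state B at pos -3, read 1 -> (B,1)->write 1,move L,goto H. Now: state=H, head=-4, tape[-5..0]=001100 (head:  ^)
State H reached at step 6; 6 <= 8 -> yes

Answer: yes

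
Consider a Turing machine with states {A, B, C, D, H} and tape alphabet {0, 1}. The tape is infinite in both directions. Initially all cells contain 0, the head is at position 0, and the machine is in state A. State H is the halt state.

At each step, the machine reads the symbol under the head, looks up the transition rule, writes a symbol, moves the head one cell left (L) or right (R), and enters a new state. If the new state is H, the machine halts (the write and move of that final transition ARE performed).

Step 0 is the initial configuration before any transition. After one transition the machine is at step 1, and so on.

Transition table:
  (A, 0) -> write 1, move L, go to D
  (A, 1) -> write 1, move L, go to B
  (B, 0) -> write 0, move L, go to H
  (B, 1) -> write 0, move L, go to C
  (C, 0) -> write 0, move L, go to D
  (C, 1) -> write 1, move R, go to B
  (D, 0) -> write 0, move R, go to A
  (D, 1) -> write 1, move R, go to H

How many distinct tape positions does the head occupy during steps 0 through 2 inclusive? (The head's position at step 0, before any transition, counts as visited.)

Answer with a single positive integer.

Answer: 2

Derivation:
Step 1: in state A at pos 0, read 0 -> (A,0)->write 1,move L,goto D. Now: state=D, head=-1, tape[-2..1]=0010 (head:  ^)
Step 2: in state D at pos -1, read 0 -> (D,0)->write 0,move R,goto A. Now: state=A, head=0, tape[-2..1]=0010 (head:   ^)
Head positions at steps 0..2: starting at 0, distinct positions visited = {-1, 0} -> 2 position(s)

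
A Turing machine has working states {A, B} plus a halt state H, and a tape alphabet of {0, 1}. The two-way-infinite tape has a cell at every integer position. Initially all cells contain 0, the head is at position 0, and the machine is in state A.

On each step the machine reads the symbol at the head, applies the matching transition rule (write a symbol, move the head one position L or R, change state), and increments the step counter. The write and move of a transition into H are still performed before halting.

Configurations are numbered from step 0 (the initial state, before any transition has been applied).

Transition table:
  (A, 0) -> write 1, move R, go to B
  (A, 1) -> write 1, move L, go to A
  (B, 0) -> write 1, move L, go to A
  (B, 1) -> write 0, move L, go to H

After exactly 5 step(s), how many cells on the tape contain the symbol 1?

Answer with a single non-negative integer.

Answer: 2

Derivation:
Step 1: in state A at pos 0, read 0 -> (A,0)->write 1,move R,goto B. Now: state=B, head=1, tape[-1..2]=0100 (head:   ^)
Step 2: in state B at pos 1, read 0 -> (B,0)->write 1,move L,goto A. Now: state=A, head=0, tape[-1..2]=0110 (head:  ^)
Step 3: in state A at pos 0, read 1 -> (A,1)->write 1,move L,goto A. Now: state=A, head=-1, tape[-2..2]=00110 (head:  ^)
Step 4: in state A at pos -1, read 0 -> (A,0)->write 1,move R,goto B. Now: state=B, head=0, tape[-2..2]=01110 (head:   ^)
Step 5: in state B at pos 0, read 1 -> (B,1)->write 0,move L,goto H. Now: state=H, head=-1, tape[-2..2]=01010 (head:  ^)
Cells containing 1 after step 5: {-1, 1} -> 2 cell(s)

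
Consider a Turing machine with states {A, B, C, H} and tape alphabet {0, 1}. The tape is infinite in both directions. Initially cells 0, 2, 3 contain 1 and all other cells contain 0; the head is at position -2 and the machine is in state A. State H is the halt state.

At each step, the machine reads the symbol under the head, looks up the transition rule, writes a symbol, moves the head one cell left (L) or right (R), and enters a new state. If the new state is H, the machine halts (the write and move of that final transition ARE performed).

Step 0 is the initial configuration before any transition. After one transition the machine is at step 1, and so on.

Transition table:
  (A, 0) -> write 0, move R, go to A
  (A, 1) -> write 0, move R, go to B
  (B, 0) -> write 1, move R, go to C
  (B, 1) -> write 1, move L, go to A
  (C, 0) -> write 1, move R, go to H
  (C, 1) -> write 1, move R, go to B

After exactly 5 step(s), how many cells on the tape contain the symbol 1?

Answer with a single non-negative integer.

Step 1: in state A at pos -2, read 0 -> (A,0)->write 0,move R,goto A. Now: state=A, head=-1, tape[-3..4]=00010110 (head:   ^)
Step 2: in state A at pos -1, read 0 -> (A,0)->write 0,move R,goto A. Now: state=A, head=0, tape[-3..4]=00010110 (head:    ^)
Step 3: in state A at pos 0, read 1 -> (A,1)->write 0,move R,goto B. Now: state=B, head=1, tape[-3..4]=00000110 (head:     ^)
Step 4: in state B at pos 1, read 0 -> (B,0)->write 1,move R,goto C. Now: state=C, head=2, tape[-3..4]=00001110 (head:      ^)
Step 5: in state C at pos 2, read 1 -> (C,1)->write 1,move R,goto B. Now: state=B, head=3, tape[-3..4]=00001110 (head:       ^)
Cells containing 1 after step 5: {1, 2, 3} -> 3 cell(s)

Answer: 3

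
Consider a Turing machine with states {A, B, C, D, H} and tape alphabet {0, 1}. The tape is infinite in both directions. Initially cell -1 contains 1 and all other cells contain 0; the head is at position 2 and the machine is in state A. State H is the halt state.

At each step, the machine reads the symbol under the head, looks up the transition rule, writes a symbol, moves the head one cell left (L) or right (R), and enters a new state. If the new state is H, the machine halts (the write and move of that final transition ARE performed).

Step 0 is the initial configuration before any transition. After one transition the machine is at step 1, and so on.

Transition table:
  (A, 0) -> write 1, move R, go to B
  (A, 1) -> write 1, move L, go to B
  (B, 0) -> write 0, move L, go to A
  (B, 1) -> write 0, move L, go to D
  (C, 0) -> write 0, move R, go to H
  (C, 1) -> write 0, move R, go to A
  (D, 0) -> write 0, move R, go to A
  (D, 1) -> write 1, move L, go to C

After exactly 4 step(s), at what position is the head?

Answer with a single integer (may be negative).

Step 1: in state A at pos 2, read 0 -> (A,0)->write 1,move R,goto B. Now: state=B, head=3, tape[-2..4]=0100100 (head:      ^)
Step 2: in state B at pos 3, read 0 -> (B,0)->write 0,move L,goto A. Now: state=A, head=2, tape[-2..4]=0100100 (head:     ^)
Step 3: in state A at pos 2, read 1 -> (A,1)->write 1,move L,goto B. Now: state=B, head=1, tape[-2..4]=0100100 (head:    ^)
Step 4: in state B at pos 1, read 0 -> (B,0)->write 0,move L,goto A. Now: state=A, head=0, tape[-2..4]=0100100 (head:   ^)

Answer: 0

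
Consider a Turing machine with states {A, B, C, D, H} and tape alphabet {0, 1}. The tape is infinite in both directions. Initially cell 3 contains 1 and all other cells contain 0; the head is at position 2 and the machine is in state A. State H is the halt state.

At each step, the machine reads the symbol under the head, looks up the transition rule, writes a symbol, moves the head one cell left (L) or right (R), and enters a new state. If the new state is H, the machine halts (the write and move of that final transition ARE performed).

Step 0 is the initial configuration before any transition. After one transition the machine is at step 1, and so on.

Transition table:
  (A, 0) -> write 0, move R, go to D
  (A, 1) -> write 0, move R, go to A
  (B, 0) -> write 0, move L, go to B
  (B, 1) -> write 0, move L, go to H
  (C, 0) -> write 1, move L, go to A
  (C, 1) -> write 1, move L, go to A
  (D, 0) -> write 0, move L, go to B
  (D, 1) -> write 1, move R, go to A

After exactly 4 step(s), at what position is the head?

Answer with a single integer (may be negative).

Step 1: in state A at pos 2, read 0 -> (A,0)->write 0,move R,goto D. Now: state=D, head=3, tape[1..4]=0010 (head:   ^)
Step 2: in state D at pos 3, read 1 -> (D,1)->write 1,move R,goto A. Now: state=A, head=4, tape[1..5]=00100 (head:    ^)
Step 3: in state A at pos 4, read 0 -> (A,0)->write 0,move R,goto D. Now: state=D, head=5, tape[1..6]=001000 (head:     ^)
Step 4: in state D at pos 5, read 0 -> (D,0)->write 0,move L,goto B. Now: state=B, head=4, tape[1..6]=001000 (head:    ^)

Answer: 4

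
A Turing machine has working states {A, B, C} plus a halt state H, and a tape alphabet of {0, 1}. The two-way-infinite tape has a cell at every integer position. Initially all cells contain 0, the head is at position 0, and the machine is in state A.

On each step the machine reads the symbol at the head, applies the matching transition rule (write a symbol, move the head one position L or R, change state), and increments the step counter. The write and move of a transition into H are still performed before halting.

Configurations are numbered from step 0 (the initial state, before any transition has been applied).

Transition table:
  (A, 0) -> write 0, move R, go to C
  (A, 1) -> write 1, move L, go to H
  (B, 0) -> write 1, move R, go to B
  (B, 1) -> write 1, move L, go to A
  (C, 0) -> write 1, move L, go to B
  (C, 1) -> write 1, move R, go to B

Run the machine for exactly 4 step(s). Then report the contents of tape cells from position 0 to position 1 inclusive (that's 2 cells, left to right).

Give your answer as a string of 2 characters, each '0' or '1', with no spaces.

Step 1: in state A at pos 0, read 0 -> (A,0)->write 0,move R,goto C. Now: state=C, head=1, tape[-1..2]=0000 (head:   ^)
Step 2: in state C at pos 1, read 0 -> (C,0)->write 1,move L,goto B. Now: state=B, head=0, tape[-1..2]=0010 (head:  ^)
Step 3: in state B at pos 0, read 0 -> (B,0)->write 1,move R,goto B. Now: state=B, head=1, tape[-1..2]=0110 (head:   ^)
Step 4: in state B at pos 1, read 1 -> (B,1)->write 1,move L,goto A. Now: state=A, head=0, tape[-1..2]=0110 (head:  ^)

Answer: 11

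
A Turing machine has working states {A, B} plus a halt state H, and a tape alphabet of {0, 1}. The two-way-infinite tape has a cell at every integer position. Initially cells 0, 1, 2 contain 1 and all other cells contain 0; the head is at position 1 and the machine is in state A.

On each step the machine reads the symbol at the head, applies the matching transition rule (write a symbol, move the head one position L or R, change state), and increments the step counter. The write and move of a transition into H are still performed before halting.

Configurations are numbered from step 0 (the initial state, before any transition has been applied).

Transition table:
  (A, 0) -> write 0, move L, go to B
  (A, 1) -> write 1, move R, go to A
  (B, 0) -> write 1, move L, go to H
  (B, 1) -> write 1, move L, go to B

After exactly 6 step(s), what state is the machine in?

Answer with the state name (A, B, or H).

Step 1: in state A at pos 1, read 1 -> (A,1)->write 1,move R,goto A. Now: state=A, head=2, tape[-1..3]=01110 (head:    ^)
Step 2: in state A at pos 2, read 1 -> (A,1)->write 1,move R,goto A. Now: state=A, head=3, tape[-1..4]=011100 (head:     ^)
Step 3: in state A at pos 3, read 0 -> (A,0)->write 0,move L,goto B. Now: state=B, head=2, tape[-1..4]=011100 (head:    ^)
Step 4: in state B at pos 2, read 1 -> (B,1)->write 1,move L,goto B. Now: state=B, head=1, tape[-1..4]=011100 (head:   ^)
Step 5: in state B at pos 1, read 1 -> (B,1)->write 1,move L,goto B. Now: state=B, head=0, tape[-1..4]=011100 (head:  ^)
Step 6: in state B at pos 0, read 1 -> (B,1)->write 1,move L,goto B. Now: state=B, head=-1, tape[-2..4]=0011100 (head:  ^)

Answer: B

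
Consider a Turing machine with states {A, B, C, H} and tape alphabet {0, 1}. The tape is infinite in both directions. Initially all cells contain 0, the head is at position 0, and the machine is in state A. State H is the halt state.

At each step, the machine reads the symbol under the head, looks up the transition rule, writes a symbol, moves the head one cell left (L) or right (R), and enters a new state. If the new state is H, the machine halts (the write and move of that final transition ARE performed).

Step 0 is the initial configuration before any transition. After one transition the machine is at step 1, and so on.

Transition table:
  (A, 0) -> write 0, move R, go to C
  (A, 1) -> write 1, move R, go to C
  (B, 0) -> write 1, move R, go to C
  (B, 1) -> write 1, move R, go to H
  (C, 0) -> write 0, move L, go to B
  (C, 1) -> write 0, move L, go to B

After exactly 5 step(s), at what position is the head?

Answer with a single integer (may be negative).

Answer: 1

Derivation:
Step 1: in state A at pos 0, read 0 -> (A,0)->write 0,move R,goto C. Now: state=C, head=1, tape[-1..2]=0000 (head:   ^)
Step 2: in state C at pos 1, read 0 -> (C,0)->write 0,move L,goto B. Now: state=B, head=0, tape[-1..2]=0000 (head:  ^)
Step 3: in state B at pos 0, read 0 -> (B,0)->write 1,move R,goto C. Now: state=C, head=1, tape[-1..2]=0100 (head:   ^)
Step 4: in state C at pos 1, read 0 -> (C,0)->write 0,move L,goto B. Now: state=B, head=0, tape[-1..2]=0100 (head:  ^)
Step 5: in state B at pos 0, read 1 -> (B,1)->write 1,move R,goto H. Now: state=H, head=1, tape[-1..2]=0100 (head:   ^)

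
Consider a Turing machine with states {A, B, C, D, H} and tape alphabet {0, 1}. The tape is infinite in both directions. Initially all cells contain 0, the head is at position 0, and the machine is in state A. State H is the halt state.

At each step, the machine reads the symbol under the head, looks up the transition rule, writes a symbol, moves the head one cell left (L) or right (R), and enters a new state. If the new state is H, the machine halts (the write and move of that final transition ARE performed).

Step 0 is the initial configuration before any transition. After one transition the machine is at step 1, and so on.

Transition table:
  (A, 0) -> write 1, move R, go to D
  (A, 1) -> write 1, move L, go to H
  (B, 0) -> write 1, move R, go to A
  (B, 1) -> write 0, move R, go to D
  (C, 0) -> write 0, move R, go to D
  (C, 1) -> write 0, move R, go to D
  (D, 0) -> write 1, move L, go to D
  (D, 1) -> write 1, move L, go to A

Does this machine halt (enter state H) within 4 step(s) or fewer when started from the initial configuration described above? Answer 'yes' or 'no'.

Step 1: in state A at pos 0, read 0 -> (A,0)->write 1,move R,goto D. Now: state=D, head=1, tape[-1..2]=0100 (head:   ^)
Step 2: in state D at pos 1, read 0 -> (D,0)->write 1,move L,goto D. Now: state=D, head=0, tape[-1..2]=0110 (head:  ^)
Step 3: in state D at pos 0, read 1 -> (D,1)->write 1,move L,goto A. Now: state=A, head=-1, tape[-2..2]=00110 (head:  ^)
Step 4: in state A at pos -1, read 0 -> (A,0)->write 1,move R,goto D. Now: state=D, head=0, tape[-2..2]=01110 (head:   ^)
After 4 step(s): state = D (not H) -> not halted within 4 -> no

Answer: no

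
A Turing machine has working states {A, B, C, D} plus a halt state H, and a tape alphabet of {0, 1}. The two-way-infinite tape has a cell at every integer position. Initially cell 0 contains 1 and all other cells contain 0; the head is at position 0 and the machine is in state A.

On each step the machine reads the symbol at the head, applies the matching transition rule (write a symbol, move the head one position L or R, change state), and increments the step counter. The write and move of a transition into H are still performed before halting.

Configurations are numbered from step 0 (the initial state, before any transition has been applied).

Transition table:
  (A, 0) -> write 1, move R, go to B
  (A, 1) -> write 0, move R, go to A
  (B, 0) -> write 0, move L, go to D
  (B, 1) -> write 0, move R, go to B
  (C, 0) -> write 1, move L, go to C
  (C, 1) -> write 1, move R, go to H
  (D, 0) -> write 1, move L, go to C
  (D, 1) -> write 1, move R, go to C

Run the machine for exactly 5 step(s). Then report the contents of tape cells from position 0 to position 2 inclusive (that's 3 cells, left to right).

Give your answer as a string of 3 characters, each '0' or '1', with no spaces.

Step 1: in state A at pos 0, read 1 -> (A,1)->write 0,move R,goto A. Now: state=A, head=1, tape[-1..2]=0000 (head:   ^)
Step 2: in state A at pos 1, read 0 -> (A,0)->write 1,move R,goto B. Now: state=B, head=2, tape[-1..3]=00100 (head:    ^)
Step 3: in state B at pos 2, read 0 -> (B,0)->write 0,move L,goto D. Now: state=D, head=1, tape[-1..3]=00100 (head:   ^)
Step 4: in state D at pos 1, read 1 -> (D,1)->write 1,move R,goto C. Now: state=C, head=2, tape[-1..3]=00100 (head:    ^)
Step 5: in state C at pos 2, read 0 -> (C,0)->write 1,move L,goto C. Now: state=C, head=1, tape[-1..3]=00110 (head:   ^)

Answer: 011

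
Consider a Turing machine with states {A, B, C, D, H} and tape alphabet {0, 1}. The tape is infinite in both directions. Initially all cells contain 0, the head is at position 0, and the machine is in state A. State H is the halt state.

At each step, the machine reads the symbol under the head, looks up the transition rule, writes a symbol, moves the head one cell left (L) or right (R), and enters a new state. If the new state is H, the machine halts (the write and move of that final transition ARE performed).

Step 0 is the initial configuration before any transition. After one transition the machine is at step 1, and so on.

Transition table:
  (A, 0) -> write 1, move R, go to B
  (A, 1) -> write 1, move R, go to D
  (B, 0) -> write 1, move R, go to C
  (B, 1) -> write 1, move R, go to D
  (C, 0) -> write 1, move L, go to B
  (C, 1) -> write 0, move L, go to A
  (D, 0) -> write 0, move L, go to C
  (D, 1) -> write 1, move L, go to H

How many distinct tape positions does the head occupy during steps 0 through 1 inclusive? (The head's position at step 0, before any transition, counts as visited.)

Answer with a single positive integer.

Step 1: in state A at pos 0, read 0 -> (A,0)->write 1,move R,goto B. Now: state=B, head=1, tape[-1..2]=0100 (head:   ^)
Head positions at steps 0..1: starting at 0, distinct positions visited = {0, 1} -> 2 position(s)

Answer: 2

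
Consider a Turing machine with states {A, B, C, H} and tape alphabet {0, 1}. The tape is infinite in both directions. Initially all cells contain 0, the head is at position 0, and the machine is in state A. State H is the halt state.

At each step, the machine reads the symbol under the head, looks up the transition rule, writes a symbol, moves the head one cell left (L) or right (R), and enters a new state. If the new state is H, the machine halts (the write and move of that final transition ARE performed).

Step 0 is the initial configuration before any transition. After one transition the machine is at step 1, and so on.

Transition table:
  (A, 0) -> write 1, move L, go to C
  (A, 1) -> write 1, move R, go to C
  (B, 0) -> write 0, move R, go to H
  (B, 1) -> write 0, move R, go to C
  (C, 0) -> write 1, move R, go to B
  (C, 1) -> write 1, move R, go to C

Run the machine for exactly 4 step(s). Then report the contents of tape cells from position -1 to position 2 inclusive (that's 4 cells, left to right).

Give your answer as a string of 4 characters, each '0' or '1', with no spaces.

Step 1: in state A at pos 0, read 0 -> (A,0)->write 1,move L,goto C. Now: state=C, head=-1, tape[-2..1]=0010 (head:  ^)
Step 2: in state C at pos -1, read 0 -> (C,0)->write 1,move R,goto B. Now: state=B, head=0, tape[-2..1]=0110 (head:   ^)
Step 3: in state B at pos 0, read 1 -> (B,1)->write 0,move R,goto C. Now: state=C, head=1, tape[-2..2]=01000 (head:    ^)
Step 4: in state C at pos 1, read 0 -> (C,0)->write 1,move R,goto B. Now: state=B, head=2, tape[-2..3]=010100 (head:     ^)

Answer: 1010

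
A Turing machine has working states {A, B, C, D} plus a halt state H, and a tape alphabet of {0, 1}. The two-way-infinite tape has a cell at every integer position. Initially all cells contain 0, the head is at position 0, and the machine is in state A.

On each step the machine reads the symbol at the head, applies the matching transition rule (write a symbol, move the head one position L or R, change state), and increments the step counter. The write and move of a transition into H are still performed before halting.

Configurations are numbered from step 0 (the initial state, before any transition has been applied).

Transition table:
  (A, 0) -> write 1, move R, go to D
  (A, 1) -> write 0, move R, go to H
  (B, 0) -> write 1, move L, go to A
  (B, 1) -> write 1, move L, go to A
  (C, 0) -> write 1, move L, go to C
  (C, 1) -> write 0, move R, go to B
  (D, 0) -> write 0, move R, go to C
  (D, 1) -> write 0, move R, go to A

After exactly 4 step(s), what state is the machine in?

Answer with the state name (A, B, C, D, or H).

Step 1: in state A at pos 0, read 0 -> (A,0)->write 1,move R,goto D. Now: state=D, head=1, tape[-1..2]=0100 (head:   ^)
Step 2: in state D at pos 1, read 0 -> (D,0)->write 0,move R,goto C. Now: state=C, head=2, tape[-1..3]=01000 (head:    ^)
Step 3: in state C at pos 2, read 0 -> (C,0)->write 1,move L,goto C. Now: state=C, head=1, tape[-1..3]=01010 (head:   ^)
Step 4: in state C at pos 1, read 0 -> (C,0)->write 1,move L,goto C. Now: state=C, head=0, tape[-1..3]=01110 (head:  ^)

Answer: C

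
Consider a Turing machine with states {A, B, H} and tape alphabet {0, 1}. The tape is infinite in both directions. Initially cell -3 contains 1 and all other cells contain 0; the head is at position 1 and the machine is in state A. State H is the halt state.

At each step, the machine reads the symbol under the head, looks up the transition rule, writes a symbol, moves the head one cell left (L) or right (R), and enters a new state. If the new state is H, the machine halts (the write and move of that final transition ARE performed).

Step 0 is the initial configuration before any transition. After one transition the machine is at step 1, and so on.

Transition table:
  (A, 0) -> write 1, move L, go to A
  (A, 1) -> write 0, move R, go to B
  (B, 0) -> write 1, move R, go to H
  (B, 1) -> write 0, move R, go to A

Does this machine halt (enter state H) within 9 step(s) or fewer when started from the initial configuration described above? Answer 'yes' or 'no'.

Step 1: in state A at pos 1, read 0 -> (A,0)->write 1,move L,goto A. Now: state=A, head=0, tape[-4..2]=0100010 (head:     ^)
Step 2: in state A at pos 0, read 0 -> (A,0)->write 1,move L,goto A. Now: state=A, head=-1, tape[-4..2]=0100110 (head:    ^)
Step 3: in state A at pos -1, read 0 -> (A,0)->write 1,move L,goto A. Now: state=A, head=-2, tape[-4..2]=0101110 (head:   ^)
Step 4: in state A at pos -2, read 0 -> (A,0)->write 1,move L,goto A. Now: state=A, head=-3, tape[-4..2]=0111110 (head:  ^)
Step 5: in state A at pos -3, read 1 -> (A,1)->write 0,move R,goto B. Now: state=B, head=-2, tape[-4..2]=0011110 (head:   ^)
Step 6: in state B at pos -2, read 1 -> (B,1)->write 0,move R,goto A. Now: state=A, head=-1, tape[-4..2]=0001110 (head:    ^)
Step 7: in state A at pos -1, read 1 -> (A,1)->write 0,move R,goto B. Now: state=B, head=0, tape[-4..2]=0000110 (head:     ^)
Step 8: in state B at pos 0, read 1 -> (B,1)->write 0,move R,goto A. Now: state=A, head=1, tape[-4..2]=0000010 (head:      ^)
Step 9: in state A at pos 1, read 1 -> (A,1)->write 0,move R,goto B. Now: state=B, head=2, tape[-4..3]=00000000 (head:       ^)
After 9 step(s): state = B (not H) -> not halted within 9 -> no

Answer: no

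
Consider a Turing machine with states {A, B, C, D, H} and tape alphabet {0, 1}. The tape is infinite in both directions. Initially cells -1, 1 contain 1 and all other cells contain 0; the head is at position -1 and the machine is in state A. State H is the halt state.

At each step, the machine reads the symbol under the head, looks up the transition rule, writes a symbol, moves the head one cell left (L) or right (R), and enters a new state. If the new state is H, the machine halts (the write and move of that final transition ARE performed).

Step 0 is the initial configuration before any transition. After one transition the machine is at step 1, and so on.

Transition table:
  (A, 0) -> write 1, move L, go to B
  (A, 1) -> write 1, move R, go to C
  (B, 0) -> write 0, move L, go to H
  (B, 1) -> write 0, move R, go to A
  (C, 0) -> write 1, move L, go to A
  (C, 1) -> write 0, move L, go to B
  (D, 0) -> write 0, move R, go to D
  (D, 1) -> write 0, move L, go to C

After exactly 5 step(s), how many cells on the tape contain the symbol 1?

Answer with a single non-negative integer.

Step 1: in state A at pos -1, read 1 -> (A,1)->write 1,move R,goto C. Now: state=C, head=0, tape[-2..2]=01010 (head:   ^)
Step 2: in state C at pos 0, read 0 -> (C,0)->write 1,move L,goto A. Now: state=A, head=-1, tape[-2..2]=01110 (head:  ^)
Step 3: in state A at pos -1, read 1 -> (A,1)->write 1,move R,goto C. Now: state=C, head=0, tape[-2..2]=01110 (head:   ^)
Step 4: in state C at pos 0, read 1 -> (C,1)->write 0,move L,goto B. Now: state=B, head=-1, tape[-2..2]=01010 (head:  ^)
Step 5: in state B at pos -1, read 1 -> (B,1)->write 0,move R,goto A. Now: state=A, head=0, tape[-2..2]=00010 (head:   ^)
Cells containing 1 after step 5: {1} -> 1 cell(s)

Answer: 1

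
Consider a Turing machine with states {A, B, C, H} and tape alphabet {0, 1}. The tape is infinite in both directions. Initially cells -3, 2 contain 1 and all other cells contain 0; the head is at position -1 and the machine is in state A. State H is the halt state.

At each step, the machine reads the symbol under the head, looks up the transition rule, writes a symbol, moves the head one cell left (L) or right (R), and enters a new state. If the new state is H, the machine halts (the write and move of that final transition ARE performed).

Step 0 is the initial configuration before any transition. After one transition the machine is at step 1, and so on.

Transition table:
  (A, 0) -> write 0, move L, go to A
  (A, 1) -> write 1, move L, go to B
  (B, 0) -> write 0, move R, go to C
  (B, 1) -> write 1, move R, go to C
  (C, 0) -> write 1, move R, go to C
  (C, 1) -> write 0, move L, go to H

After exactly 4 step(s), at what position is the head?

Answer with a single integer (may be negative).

Step 1: in state A at pos -1, read 0 -> (A,0)->write 0,move L,goto A. Now: state=A, head=-2, tape[-4..3]=01000010 (head:   ^)
Step 2: in state A at pos -2, read 0 -> (A,0)->write 0,move L,goto A. Now: state=A, head=-3, tape[-4..3]=01000010 (head:  ^)
Step 3: in state A at pos -3, read 1 -> (A,1)->write 1,move L,goto B. Now: state=B, head=-4, tape[-5..3]=001000010 (head:  ^)
Step 4: in state B at pos -4, read 0 -> (B,0)->write 0,move R,goto C. Now: state=C, head=-3, tape[-5..3]=001000010 (head:   ^)

Answer: -3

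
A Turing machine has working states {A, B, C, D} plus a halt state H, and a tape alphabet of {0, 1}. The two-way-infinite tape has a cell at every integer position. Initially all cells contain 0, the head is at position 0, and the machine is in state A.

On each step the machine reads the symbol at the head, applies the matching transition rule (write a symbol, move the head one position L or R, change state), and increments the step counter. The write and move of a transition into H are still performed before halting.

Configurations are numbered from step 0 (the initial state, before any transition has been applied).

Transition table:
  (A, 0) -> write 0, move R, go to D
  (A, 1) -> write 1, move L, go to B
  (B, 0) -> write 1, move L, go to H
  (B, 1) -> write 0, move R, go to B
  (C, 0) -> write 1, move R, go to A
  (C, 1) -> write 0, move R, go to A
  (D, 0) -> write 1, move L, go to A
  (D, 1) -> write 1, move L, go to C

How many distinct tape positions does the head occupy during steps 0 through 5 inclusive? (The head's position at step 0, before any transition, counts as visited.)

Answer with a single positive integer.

Step 1: in state A at pos 0, read 0 -> (A,0)->write 0,move R,goto D. Now: state=D, head=1, tape[-1..2]=0000 (head:   ^)
Step 2: in state D at pos 1, read 0 -> (D,0)->write 1,move L,goto A. Now: state=A, head=0, tape[-1..2]=0010 (head:  ^)
Step 3: in state A at pos 0, read 0 -> (A,0)->write 0,move R,goto D. Now: state=D, head=1, tape[-1..2]=0010 (head:   ^)
Step 4: in state D at pos 1, read 1 -> (D,1)->write 1,move L,goto C. Now: state=C, head=0, tape[-1..2]=0010 (head:  ^)
Step 5: in state C at pos 0, read 0 -> (C,0)->write 1,move R,goto A. Now: state=A, head=1, tape[-1..2]=0110 (head:   ^)
Head positions at steps 0..5: starting at 0, distinct positions visited = {0, 1} -> 2 position(s)

Answer: 2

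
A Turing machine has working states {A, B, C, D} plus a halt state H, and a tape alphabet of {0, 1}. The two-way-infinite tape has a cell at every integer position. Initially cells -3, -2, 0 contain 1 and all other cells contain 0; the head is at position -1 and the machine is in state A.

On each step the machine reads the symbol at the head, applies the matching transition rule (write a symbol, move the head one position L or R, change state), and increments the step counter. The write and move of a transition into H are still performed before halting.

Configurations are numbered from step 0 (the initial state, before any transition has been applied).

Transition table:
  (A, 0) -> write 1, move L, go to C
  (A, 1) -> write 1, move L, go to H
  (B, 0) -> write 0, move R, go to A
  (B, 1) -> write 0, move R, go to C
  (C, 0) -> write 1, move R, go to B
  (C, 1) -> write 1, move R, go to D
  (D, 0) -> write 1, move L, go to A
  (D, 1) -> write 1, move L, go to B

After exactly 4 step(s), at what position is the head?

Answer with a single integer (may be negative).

Step 1: in state A at pos -1, read 0 -> (A,0)->write 1,move L,goto C. Now: state=C, head=-2, tape[-4..1]=011110 (head:   ^)
Step 2: in state C at pos -2, read 1 -> (C,1)->write 1,move R,goto D. Now: state=D, head=-1, tape[-4..1]=011110 (head:    ^)
Step 3: in state D at pos -1, read 1 -> (D,1)->write 1,move L,goto B. Now: state=B, head=-2, tape[-4..1]=011110 (head:   ^)
Step 4: in state B at pos -2, read 1 -> (B,1)->write 0,move R,goto C. Now: state=C, head=-1, tape[-4..1]=010110 (head:    ^)

Answer: -1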